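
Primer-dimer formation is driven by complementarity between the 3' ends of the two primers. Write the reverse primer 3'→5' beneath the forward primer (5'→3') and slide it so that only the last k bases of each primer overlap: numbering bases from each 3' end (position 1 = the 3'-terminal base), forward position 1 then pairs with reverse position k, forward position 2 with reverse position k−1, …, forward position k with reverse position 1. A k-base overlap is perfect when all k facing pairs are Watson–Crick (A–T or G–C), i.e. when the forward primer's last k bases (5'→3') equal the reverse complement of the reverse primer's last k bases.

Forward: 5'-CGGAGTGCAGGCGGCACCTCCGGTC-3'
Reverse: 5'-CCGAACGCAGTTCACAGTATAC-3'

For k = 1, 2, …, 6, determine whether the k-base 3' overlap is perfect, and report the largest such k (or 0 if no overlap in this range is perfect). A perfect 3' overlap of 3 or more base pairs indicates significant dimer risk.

Longest perfect overlap: 0 complementary base pairs; below the dimer-risk threshold (threshold 3).

Last 6 bases (5'→3') — forward …CCGGTC, reverse …GTATAC.
Reverse complement of the reverse primer's last 6 bases: GTATAC; its first k bases are the reverse complement of the reverse primer's last k bases, so a perfect k-base overlap needs the forward primer's last k bases to equal them.
Comparing (forward last k vs required): k=1: C vs G ✗; k=2: TC vs GT ✗; k=3: GTC vs GTA ✗; k=4: GGTC vs GTAT ✗; k=5: CGGTC vs GTATA ✗; k=6: CCGGTC vs GTATAC ✗.
No overlap length from 1 to 6 is perfect, so the longest perfect 3' overlap is 0.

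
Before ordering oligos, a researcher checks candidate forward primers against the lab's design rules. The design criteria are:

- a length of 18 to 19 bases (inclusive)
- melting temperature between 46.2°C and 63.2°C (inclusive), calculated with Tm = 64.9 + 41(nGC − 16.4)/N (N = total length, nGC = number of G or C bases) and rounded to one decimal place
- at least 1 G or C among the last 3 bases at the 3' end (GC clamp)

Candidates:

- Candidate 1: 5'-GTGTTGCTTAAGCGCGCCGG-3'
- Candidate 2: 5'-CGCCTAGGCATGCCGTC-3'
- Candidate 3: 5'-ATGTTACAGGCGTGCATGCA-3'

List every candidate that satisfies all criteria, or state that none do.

None of the candidates satisfy all criteria.

Candidate 1 (20 nt, A=2 T=5 G=8 C=5): length 20, outside 18–19 ✗; Tm = 64.9 + 41·(13 − 16.4)/20 = 57.9°C ✓; 3' end CGG has 3 G/C ✓ — fails.
Candidate 2 (17 nt, A=2 T=3 G=5 C=7): length 17, outside 18–19 ✗; Tm = 64.9 + 41·(12 − 16.4)/17 = 54.3°C ✓; 3' end GTC has 2 G/C ✓ — fails.
Candidate 3 (20 nt, A=5 T=5 G=6 C=4): length 20, outside 18–19 ✗; Tm = 64.9 + 41·(10 − 16.4)/20 = 51.8°C ✓; 3' end GCA has 2 G/C ✓ — fails.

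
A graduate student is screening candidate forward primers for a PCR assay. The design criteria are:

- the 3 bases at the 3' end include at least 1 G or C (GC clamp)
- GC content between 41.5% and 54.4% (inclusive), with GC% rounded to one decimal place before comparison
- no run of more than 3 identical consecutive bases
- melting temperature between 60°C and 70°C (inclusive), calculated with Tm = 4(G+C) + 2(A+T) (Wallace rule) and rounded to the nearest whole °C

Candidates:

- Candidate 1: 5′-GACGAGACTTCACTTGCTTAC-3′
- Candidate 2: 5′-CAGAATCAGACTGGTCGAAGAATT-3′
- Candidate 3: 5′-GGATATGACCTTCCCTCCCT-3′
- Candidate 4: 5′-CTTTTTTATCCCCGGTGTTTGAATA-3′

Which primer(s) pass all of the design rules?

Candidate 1 only.

Candidate 1 (21 nt, A=5 T=6 G=4 C=6): 3' end TAC has 1 G/C ✓; GC 10/21 = 47.6% ✓; longest run = 2 ✓; Tm = 2·11 + 4·10 = 62°C ✓ — passes.
Candidate 2 (24 nt, A=9 T=5 G=6 C=4): 3' end ATT has 0 G/C, need ≥1 ✗; GC 10/24 = 41.7% ✓; longest run = 2 ✓; Tm = 2·14 + 4·10 = 68°C ✓ — fails.
Candidate 3 (20 nt, A=3 T=6 G=3 C=8): 3' end CCT has 2 G/C ✓; GC 11/20 = 55.0%, outside 41.5–54.4% ✗; longest run = 3 ✓; Tm = 2·9 + 4·11 = 62°C ✓ — fails.
Candidate 4 (25 nt, A=4 T=12 G=4 C=5): 3' end ATA has 0 G/C, need ≥1 ✗; GC 9/25 = 36.0%, outside 41.5–54.4% ✗; longest run = 6, exceeds 3 ✗; Tm = 2·16 + 4·9 = 68°C ✓ — fails.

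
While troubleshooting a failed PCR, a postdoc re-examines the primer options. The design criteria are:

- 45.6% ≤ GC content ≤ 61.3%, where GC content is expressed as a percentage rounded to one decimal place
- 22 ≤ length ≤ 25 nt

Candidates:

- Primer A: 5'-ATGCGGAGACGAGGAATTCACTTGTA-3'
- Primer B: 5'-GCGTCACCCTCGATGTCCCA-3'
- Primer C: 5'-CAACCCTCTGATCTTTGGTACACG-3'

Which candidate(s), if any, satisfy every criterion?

Primer A (26 nt, A=8 T=6 G=8 C=4): GC 12/26 = 46.2% ✓; length 26, outside 22–25 ✗ — fails.
Primer B (20 nt, A=3 T=4 G=4 C=9): GC 13/20 = 65.0%, outside 45.6–61.3% ✗; length 20, outside 22–25 ✗ — fails.
Primer C (24 nt, A=5 T=7 G=4 C=8): GC 12/24 = 50.0% ✓; length 24 ✓ — passes.

Primer C only.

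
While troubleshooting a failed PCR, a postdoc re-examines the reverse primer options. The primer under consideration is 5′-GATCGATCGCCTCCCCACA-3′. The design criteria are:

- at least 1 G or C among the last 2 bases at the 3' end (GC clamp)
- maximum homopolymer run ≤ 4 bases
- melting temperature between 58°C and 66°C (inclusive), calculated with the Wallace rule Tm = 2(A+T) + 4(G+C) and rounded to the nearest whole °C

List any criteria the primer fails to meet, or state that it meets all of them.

Meets all criteria.

Base counts: A=4, T=3, G=3, C=9 (length 19).
GC clamp: 3' end CA has 1 G/C ✓
homopolymer run: longest run = 4 ✓
Tm: Tm = 2·7 + 4·12 = 62°C ✓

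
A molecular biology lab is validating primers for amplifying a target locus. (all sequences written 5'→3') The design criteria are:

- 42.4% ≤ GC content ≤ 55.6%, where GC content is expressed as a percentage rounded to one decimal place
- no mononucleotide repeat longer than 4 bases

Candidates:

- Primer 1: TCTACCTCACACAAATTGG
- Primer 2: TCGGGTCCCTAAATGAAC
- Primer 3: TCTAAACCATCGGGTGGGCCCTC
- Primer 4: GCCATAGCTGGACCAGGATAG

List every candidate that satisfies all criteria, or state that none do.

Primer 2 only.

Primer 1 (19 nt, A=6 T=5 G=2 C=6): GC 8/19 = 42.1%, outside 42.4–55.6% ✗; longest run = 3 ✓ — fails.
Primer 2 (18 nt, A=5 T=4 G=4 C=5): GC 9/18 = 50.0% ✓; longest run = 3 ✓ — passes.
Primer 3 (23 nt, A=4 T=5 G=6 C=8): GC 14/23 = 60.9%, outside 42.4–55.6% ✗; longest run = 3 ✓ — fails.
Primer 4 (21 nt, A=6 T=3 G=7 C=5): GC 12/21 = 57.1%, outside 42.4–55.6% ✗; longest run = 2 ✓ — fails.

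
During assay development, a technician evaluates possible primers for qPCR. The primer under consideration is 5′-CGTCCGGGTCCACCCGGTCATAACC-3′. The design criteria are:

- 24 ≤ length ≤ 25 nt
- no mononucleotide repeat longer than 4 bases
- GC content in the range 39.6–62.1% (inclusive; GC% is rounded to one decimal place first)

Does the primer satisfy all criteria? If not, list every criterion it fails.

Base counts: A=4, T=4, G=6, C=11 (length 25).
length: length 25 ✓
homopolymer run: longest run = 3 ✓
GC content: GC 17/25 = 68.0%, outside 39.6–62.1% ✗

Fails: GC content.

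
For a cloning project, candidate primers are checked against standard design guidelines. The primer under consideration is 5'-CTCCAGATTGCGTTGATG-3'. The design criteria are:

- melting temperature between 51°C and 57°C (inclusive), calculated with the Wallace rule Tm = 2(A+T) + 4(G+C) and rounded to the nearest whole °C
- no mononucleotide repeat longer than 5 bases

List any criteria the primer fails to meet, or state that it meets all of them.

Base counts: A=3, T=6, G=5, C=4 (length 18).
Tm: Tm = 2·9 + 4·9 = 54°C ✓
homopolymer run: longest run = 2 ✓

Meets all criteria.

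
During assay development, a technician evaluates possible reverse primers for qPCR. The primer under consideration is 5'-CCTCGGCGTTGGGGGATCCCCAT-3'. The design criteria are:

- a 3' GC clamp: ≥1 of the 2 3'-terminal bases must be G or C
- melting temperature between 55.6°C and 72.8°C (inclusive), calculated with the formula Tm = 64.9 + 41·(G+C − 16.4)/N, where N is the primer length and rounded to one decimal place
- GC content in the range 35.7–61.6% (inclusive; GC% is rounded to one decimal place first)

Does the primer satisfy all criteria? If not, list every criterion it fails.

Fails: GC clamp, GC content.

Base counts: A=2, T=5, G=8, C=8 (length 23).
GC clamp: 3' end AT has 0 G/C, need ≥1 ✗
Tm: Tm = 64.9 + 41·(16 − 16.4)/23 = 64.2°C ✓
GC content: GC 16/23 = 69.6%, outside 35.7–61.6% ✗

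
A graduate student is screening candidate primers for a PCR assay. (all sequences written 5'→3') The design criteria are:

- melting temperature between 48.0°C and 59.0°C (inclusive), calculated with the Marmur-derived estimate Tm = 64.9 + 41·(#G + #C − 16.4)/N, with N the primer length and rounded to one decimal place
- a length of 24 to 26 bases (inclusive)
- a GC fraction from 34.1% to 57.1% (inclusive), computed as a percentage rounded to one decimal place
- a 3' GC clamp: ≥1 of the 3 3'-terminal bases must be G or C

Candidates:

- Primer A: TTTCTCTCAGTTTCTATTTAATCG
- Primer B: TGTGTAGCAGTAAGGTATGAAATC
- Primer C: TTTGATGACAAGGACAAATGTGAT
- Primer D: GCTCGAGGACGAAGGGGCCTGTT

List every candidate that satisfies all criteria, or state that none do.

Primer B only.

Primer A (24 nt, A=4 T=13 G=2 C=5): Tm = 64.9 + 41·(7 − 16.4)/24 = 48.8°C ✓; length 24 ✓; GC 7/24 = 29.2%, outside 34.1–57.1% ✗; 3' end TCG has 2 G/C ✓ — fails.
Primer B (24 nt, A=8 T=7 G=7 C=2): Tm = 64.9 + 41·(9 − 16.4)/24 = 52.3°C ✓; length 24 ✓; GC 9/24 = 37.5% ✓; 3' end ATC has 1 G/C ✓ — passes.
Primer C (24 nt, A=9 T=7 G=6 C=2): Tm = 64.9 + 41·(8 − 16.4)/24 = 50.6°C ✓; length 24 ✓; GC 8/24 = 33.3%, outside 34.1–57.1% ✗; 3' end GAT has 1 G/C ✓ — fails.
Primer D (23 nt, A=4 T=4 G=10 C=5): Tm = 64.9 + 41·(15 − 16.4)/23 = 62.4°C, outside 48.0–59.0°C ✗; length 23, outside 24–26 ✗; GC 15/23 = 65.2%, outside 34.1–57.1% ✗; 3' end GTT has 1 G/C ✓ — fails.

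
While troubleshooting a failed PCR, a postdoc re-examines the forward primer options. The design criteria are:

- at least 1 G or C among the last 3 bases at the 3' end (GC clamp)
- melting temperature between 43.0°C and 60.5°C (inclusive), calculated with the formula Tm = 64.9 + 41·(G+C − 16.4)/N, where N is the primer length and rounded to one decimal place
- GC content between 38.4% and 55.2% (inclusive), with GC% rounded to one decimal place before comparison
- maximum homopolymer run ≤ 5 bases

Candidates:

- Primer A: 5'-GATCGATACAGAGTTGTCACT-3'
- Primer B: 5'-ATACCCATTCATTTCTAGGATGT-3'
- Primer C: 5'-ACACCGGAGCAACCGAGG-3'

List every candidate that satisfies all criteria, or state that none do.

Primer A (21 nt, A=6 T=6 G=5 C=4): 3' end ACT has 1 G/C ✓; Tm = 64.9 + 41·(9 − 16.4)/21 = 50.5°C ✓; GC 9/21 = 42.9% ✓; longest run = 2 ✓ — passes.
Primer B (23 nt, A=6 T=9 G=3 C=5): 3' end TGT has 1 G/C ✓; Tm = 64.9 + 41·(8 − 16.4)/23 = 49.9°C ✓; GC 8/23 = 34.8%, outside 38.4–55.2% ✗; longest run = 3 ✓ — fails.
Primer C (18 nt, A=6 T=0 G=6 C=6): 3' end AGG has 2 G/C ✓; Tm = 64.9 + 41·(12 − 16.4)/18 = 54.9°C ✓; GC 12/18 = 66.7%, outside 38.4–55.2% ✗; longest run = 2 ✓ — fails.

Primer A only.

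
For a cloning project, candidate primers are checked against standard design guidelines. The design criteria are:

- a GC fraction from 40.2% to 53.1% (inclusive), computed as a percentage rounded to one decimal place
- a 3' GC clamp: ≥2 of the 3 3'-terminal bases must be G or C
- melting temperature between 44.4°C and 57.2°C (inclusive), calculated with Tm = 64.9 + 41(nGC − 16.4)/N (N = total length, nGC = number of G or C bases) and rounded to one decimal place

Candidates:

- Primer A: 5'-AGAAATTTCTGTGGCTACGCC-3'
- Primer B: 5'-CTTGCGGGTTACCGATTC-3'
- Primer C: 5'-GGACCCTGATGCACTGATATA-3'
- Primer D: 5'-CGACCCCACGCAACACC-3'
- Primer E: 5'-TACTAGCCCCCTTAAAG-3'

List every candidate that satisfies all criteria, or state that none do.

Primer A (21 nt, A=5 T=6 G=5 C=5): GC 10/21 = 47.6% ✓; 3' end GCC has 3 G/C ✓; Tm = 64.9 + 41·(10 − 16.4)/21 = 52.4°C ✓ — passes.
Primer B (18 nt, A=2 T=6 G=5 C=5): GC 10/18 = 55.6%, outside 40.2–53.1% ✗; 3' end TTC has 1 G/C, need ≥2 ✗; Tm = 64.9 + 41·(10 − 16.4)/18 = 50.3°C ✓ — fails.
Primer C (21 nt, A=6 T=5 G=5 C=5): GC 10/21 = 47.6% ✓; 3' end ATA has 0 G/C, need ≥2 ✗; Tm = 64.9 + 41·(10 − 16.4)/21 = 52.4°C ✓ — fails.
Primer D (17 nt, A=5 T=0 G=2 C=10): GC 12/17 = 70.6%, outside 40.2–53.1% ✗; 3' end ACC has 2 G/C ✓; Tm = 64.9 + 41·(12 − 16.4)/17 = 54.3°C ✓ — fails.
Primer E (17 nt, A=5 T=4 G=2 C=6): GC 8/17 = 47.1% ✓; 3' end AAG has 1 G/C, need ≥2 ✗; Tm = 64.9 + 41·(8 − 16.4)/17 = 44.6°C ✓ — fails.

Primer A only.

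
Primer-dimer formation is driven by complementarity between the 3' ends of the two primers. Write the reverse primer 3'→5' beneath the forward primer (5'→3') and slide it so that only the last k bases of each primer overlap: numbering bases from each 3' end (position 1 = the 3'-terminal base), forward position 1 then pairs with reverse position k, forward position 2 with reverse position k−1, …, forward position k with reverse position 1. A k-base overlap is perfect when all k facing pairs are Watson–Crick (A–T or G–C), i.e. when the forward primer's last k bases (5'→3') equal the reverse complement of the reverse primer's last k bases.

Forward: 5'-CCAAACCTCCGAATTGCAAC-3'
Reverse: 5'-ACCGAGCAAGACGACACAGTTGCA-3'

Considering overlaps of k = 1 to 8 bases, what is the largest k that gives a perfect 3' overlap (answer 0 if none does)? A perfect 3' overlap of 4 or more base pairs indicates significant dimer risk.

Longest perfect overlap: 6 complementary base pairs; significant dimer risk (threshold 4).

Last 8 bases (5'→3') — forward …ATTGCAAC, reverse …CAGTTGCA.
Reverse complement of the reverse primer's last 8 bases: TGCAACTG; its first k bases are the reverse complement of the reverse primer's last k bases, so a perfect k-base overlap needs the forward primer's last k bases to equal them.
Comparing (forward last k vs required): k=1: C vs T ✗; k=2: AC vs TG ✗; k=3: AAC vs TGC ✗; k=4: CAAC vs TGCA ✗; k=5: GCAAC vs TGCAA ✗; k=6: TGCAAC vs TGCAAC ✓; k=7: TTGCAAC vs TGCAACT ✗; k=8: ATTGCAAC vs TGCAACTG ✗.
Only k = 6 is perfect, so the longest perfect 3' overlap is 6.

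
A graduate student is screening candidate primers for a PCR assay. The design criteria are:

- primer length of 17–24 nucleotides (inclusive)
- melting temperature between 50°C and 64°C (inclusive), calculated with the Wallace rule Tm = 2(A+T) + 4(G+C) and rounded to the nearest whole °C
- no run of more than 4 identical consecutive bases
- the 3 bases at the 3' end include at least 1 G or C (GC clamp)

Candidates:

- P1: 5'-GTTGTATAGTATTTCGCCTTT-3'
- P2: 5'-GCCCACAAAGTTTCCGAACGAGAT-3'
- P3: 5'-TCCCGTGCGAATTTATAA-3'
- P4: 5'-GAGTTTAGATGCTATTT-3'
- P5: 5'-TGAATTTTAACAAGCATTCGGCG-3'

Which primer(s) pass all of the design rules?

P5 only.

P1 (21 nt, A=3 T=11 G=4 C=3): length 21 ✓; Tm = 2·14 + 4·7 = 56°C ✓; longest run = 3 ✓; 3' end TTT has 0 G/C, need ≥1 ✗ — fails.
P2 (24 nt, A=8 T=4 G=5 C=7): length 24 ✓; Tm = 2·12 + 4·12 = 72°C, outside 50–64°C ✗; longest run = 3 ✓; 3' end GAT has 1 G/C ✓ — fails.
P3 (18 nt, A=5 T=6 G=3 C=4): length 18 ✓; Tm = 2·11 + 4·7 = 50°C ✓; longest run = 3 ✓; 3' end TAA has 0 G/C, need ≥1 ✗ — fails.
P4 (17 nt, A=4 T=8 G=4 C=1): length 17 ✓; Tm = 2·12 + 4·5 = 44°C, outside 50–64°C ✗; longest run = 3 ✓; 3' end TTT has 0 G/C, need ≥1 ✗ — fails.
P5 (23 nt, A=7 T=7 G=5 C=4): length 23 ✓; Tm = 2·14 + 4·9 = 64°C ✓; longest run = 4 ✓; 3' end GCG has 3 G/C ✓ — passes.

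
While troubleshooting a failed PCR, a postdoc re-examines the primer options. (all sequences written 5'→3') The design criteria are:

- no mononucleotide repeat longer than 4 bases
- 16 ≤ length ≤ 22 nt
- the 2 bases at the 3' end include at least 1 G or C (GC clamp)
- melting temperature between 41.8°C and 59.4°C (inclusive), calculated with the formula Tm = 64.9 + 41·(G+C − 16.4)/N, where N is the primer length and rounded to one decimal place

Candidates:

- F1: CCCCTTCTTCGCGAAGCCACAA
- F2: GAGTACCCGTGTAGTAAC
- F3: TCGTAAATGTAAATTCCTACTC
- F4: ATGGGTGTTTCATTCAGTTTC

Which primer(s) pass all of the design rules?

F2, F3 and F4.

F1 (22 nt, A=5 T=4 G=3 C=10): longest run = 4 ✓; length 22 ✓; 3' end AA has 0 G/C, need ≥1 ✗; Tm = 64.9 + 41·(13 − 16.4)/22 = 58.6°C ✓ — fails.
F2 (18 nt, A=5 T=4 G=5 C=4): longest run = 3 ✓; length 18 ✓; 3' end AC has 1 G/C ✓; Tm = 64.9 + 41·(9 − 16.4)/18 = 48.0°C ✓ — passes.
F3 (22 nt, A=7 T=8 G=2 C=5): longest run = 3 ✓; length 22 ✓; 3' end TC has 1 G/C ✓; Tm = 64.9 + 41·(7 − 16.4)/22 = 47.4°C ✓ — passes.
F4 (21 nt, A=3 T=10 G=5 C=3): longest run = 3 ✓; length 21 ✓; 3' end TC has 1 G/C ✓; Tm = 64.9 + 41·(8 − 16.4)/21 = 48.5°C ✓ — passes.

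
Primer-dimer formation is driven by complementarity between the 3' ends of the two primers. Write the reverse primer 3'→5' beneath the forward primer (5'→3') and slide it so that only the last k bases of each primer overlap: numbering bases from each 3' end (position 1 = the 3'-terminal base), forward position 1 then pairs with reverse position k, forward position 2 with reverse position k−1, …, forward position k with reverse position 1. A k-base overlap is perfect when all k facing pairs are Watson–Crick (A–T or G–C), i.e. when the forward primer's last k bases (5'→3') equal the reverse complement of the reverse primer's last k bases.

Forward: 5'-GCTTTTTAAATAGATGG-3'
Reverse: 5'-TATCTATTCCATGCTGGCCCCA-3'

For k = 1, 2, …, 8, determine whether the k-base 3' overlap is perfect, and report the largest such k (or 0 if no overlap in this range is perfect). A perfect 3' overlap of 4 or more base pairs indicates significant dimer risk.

Longest perfect overlap: 3 complementary base pairs; below the dimer-risk threshold (threshold 4).

Last 8 bases (5'→3') — forward …ATAGATGG, reverse …TGGCCCCA.
Reverse complement of the reverse primer's last 8 bases: TGGGGCCA; its first k bases are the reverse complement of the reverse primer's last k bases, so a perfect k-base overlap needs the forward primer's last k bases to equal them.
Comparing (forward last k vs required): k=1: G vs T ✗; k=2: GG vs TG ✗; k=3: TGG vs TGG ✓; k=4: ATGG vs TGGG ✗; k=5: GATGG vs TGGGG ✗; k=6: AGATGG vs TGGGGC ✗; k=7: TAGATGG vs TGGGGCC ✗; k=8: ATAGATGG vs TGGGGCCA ✗.
Only k = 3 is perfect, so the longest perfect 3' overlap is 3.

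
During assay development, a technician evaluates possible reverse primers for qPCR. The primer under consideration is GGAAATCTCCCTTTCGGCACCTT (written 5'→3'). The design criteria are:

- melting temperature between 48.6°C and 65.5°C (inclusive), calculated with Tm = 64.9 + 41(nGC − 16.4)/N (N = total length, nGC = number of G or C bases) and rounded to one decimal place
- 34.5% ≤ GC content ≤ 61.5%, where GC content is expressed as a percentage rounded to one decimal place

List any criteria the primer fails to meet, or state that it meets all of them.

Meets all criteria.

Base counts: A=4, T=7, G=4, C=8 (length 23).
Tm: Tm = 64.9 + 41·(12 − 16.4)/23 = 57.1°C ✓
GC content: GC 12/23 = 52.2% ✓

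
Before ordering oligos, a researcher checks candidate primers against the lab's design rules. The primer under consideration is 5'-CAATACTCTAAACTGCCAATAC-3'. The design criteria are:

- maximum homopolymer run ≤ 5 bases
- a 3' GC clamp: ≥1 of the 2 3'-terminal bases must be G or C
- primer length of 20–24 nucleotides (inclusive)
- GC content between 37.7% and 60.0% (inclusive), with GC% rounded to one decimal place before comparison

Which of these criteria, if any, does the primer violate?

Base counts: A=9, T=5, G=1, C=7 (length 22).
homopolymer run: longest run = 3 ✓
GC clamp: 3' end AC has 1 G/C ✓
length: length 22 ✓
GC content: GC 8/22 = 36.4%, outside 37.7–60.0% ✗

Fails: GC content.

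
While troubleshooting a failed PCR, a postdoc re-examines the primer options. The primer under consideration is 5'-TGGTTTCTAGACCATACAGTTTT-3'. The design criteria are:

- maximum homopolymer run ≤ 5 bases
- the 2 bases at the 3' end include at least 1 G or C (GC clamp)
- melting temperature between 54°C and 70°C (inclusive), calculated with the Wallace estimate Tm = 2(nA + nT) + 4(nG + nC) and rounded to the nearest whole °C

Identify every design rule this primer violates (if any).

Base counts: A=5, T=10, G=4, C=4 (length 23).
homopolymer run: longest run = 4 ✓
GC clamp: 3' end TT has 0 G/C, need ≥1 ✗
Tm: Tm = 2·15 + 4·8 = 62°C ✓

Fails: GC clamp.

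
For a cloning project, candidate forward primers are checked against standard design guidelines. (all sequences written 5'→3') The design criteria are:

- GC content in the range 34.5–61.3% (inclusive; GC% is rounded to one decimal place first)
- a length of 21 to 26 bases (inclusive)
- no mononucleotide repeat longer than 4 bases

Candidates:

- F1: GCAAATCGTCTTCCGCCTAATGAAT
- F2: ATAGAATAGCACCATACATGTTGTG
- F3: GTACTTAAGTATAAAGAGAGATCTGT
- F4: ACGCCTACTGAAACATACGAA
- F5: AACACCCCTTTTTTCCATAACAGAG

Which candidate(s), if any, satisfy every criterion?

F1 (25 nt, A=7 T=7 G=4 C=7): GC 11/25 = 44.0% ✓; length 25 ✓; longest run = 3 ✓ — passes.
F2 (25 nt, A=9 T=7 G=5 C=4): GC 9/25 = 36.0% ✓; length 25 ✓; longest run = 2 ✓ — passes.
F3 (26 nt, A=10 T=8 G=6 C=2): GC 8/26 = 30.8%, outside 34.5–61.3% ✗; length 26 ✓; longest run = 3 ✓ — fails.
F4 (21 nt, A=9 T=3 G=3 C=6): GC 9/21 = 42.9% ✓; length 21 ✓; longest run = 3 ✓ — passes.
F5 (25 nt, A=8 T=7 G=2 C=8): GC 10/25 = 40.0% ✓; length 25 ✓; longest run = 6, exceeds 4 ✗ — fails.

F1, F2 and F4.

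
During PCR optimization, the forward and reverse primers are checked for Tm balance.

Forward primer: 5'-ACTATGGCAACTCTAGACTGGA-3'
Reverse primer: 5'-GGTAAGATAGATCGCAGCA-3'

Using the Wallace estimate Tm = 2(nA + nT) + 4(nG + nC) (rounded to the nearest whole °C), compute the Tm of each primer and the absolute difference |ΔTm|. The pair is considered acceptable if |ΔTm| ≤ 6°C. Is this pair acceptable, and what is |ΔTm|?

|ΔTm| = 8°C; the pair is not acceptable.

Forward: A=7 T=5 G=5 C=5 → Tm = 2·12 + 4·10 = 64°C.
Reverse: A=7 T=3 G=6 C=3 → Tm = 2·10 + 4·9 = 56°C.
|ΔTm| = |64 − 56| = 8°C, > 6°C.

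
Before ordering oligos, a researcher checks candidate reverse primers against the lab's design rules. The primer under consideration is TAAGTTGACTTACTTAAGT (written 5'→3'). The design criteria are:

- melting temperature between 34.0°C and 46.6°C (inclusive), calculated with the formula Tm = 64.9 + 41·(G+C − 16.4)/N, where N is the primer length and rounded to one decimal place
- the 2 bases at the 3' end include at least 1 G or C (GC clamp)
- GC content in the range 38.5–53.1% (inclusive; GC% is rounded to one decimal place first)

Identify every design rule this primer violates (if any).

Fails: GC content.

Base counts: A=6, T=8, G=3, C=2 (length 19).
Tm: Tm = 64.9 + 41·(5 − 16.4)/19 = 40.3°C ✓
GC clamp: 3' end GT has 1 G/C ✓
GC content: GC 5/19 = 26.3%, outside 38.5–53.1% ✗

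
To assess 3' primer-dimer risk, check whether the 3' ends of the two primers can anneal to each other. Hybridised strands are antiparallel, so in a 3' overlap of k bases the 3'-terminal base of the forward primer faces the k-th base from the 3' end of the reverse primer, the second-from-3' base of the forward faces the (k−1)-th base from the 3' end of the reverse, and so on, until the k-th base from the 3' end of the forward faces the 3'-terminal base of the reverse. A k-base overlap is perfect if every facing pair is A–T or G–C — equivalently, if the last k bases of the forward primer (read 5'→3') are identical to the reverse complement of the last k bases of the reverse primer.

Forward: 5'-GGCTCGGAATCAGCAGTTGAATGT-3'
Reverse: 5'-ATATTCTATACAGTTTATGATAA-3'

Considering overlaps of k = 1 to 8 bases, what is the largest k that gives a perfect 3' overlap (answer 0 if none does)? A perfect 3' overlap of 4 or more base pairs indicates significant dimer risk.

Last 8 bases (5'→3') — forward …TTGAATGT, reverse …TATGATAA.
Reverse complement of the reverse primer's last 8 bases: TTATCATA; its first k bases are the reverse complement of the reverse primer's last k bases, so a perfect k-base overlap needs the forward primer's last k bases to equal them.
Comparing (forward last k vs required): k=1: T vs T ✓; k=2: GT vs TT ✗; k=3: TGT vs TTA ✗; k=4: ATGT vs TTAT ✗; k=5: AATGT vs TTATC ✗; k=6: GAATGT vs TTATCA ✗; k=7: TGAATGT vs TTATCAT ✗; k=8: TTGAATGT vs TTATCATA ✗.
Only k = 1 is perfect, so the longest perfect 3' overlap is 1.

Longest perfect overlap: 1 complementary base pair; below the dimer-risk threshold (threshold 4).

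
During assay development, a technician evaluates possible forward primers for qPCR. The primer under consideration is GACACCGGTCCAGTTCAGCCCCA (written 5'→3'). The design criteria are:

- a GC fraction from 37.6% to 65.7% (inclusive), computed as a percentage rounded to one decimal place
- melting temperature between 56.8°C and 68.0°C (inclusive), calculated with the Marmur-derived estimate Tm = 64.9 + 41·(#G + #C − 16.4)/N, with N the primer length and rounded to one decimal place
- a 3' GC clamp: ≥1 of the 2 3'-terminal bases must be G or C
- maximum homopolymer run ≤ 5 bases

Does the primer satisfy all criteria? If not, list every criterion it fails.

Base counts: A=5, T=3, G=5, C=10 (length 23).
GC content: GC 15/23 = 65.2% ✓
Tm: Tm = 64.9 + 41·(15 − 16.4)/23 = 62.4°C ✓
GC clamp: 3' end CA has 1 G/C ✓
homopolymer run: longest run = 4 ✓

Meets all criteria.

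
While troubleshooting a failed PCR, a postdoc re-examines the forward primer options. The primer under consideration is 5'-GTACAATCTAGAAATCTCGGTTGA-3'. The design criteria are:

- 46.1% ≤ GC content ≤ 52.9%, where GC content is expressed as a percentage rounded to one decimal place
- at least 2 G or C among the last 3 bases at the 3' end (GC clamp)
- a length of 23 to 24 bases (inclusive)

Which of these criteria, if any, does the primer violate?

Fails: GC content, GC clamp.

Base counts: A=8, T=7, G=5, C=4 (length 24).
GC content: GC 9/24 = 37.5%, outside 46.1–52.9% ✗
GC clamp: 3' end TGA has 1 G/C, need ≥2 ✗
length: length 24 ✓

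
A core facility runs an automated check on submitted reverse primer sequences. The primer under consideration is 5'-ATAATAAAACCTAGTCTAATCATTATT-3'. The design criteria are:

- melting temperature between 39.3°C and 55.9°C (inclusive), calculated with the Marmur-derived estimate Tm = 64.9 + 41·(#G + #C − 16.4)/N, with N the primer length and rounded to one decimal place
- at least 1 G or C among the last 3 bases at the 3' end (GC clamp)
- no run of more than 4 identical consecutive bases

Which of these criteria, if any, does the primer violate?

Base counts: A=12, T=10, G=1, C=4 (length 27).
Tm: Tm = 64.9 + 41·(5 − 16.4)/27 = 47.6°C ✓
GC clamp: 3' end ATT has 0 G/C, need ≥1 ✗
homopolymer run: longest run = 4 ✓

Fails: GC clamp.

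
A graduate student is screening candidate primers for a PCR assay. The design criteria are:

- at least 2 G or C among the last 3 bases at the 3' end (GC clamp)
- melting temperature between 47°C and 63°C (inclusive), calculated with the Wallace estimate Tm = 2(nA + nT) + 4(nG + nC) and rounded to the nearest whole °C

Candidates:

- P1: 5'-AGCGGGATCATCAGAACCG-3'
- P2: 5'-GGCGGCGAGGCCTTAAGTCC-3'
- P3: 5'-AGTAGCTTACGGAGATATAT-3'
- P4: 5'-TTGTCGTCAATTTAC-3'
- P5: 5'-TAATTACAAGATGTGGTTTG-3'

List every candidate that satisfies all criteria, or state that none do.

P1 (19 nt, A=6 T=2 G=6 C=5): 3' end CCG has 3 G/C ✓; Tm = 2·8 + 4·11 = 60°C ✓ — passes.
P2 (20 nt, A=3 T=3 G=8 C=6): 3' end TCC has 2 G/C ✓; Tm = 2·6 + 4·14 = 68°C, outside 47–63°C ✗ — fails.
P3 (20 nt, A=7 T=6 G=5 C=2): 3' end TAT has 0 G/C, need ≥2 ✗; Tm = 2·13 + 4·7 = 54°C ✓ — fails.
P4 (15 nt, A=3 T=7 G=2 C=3): 3' end TAC has 1 G/C, need ≥2 ✗; Tm = 2·10 + 4·5 = 40°C, outside 47–63°C ✗ — fails.
P5 (20 nt, A=6 T=8 G=5 C=1): 3' end TTG has 1 G/C, need ≥2 ✗; Tm = 2·14 + 4·6 = 52°C ✓ — fails.

P1 only.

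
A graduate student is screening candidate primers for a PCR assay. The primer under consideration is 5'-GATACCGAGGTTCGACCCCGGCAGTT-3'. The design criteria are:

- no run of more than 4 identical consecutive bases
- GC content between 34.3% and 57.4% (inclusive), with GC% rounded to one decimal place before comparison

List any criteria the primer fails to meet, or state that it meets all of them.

Fails: GC content.

Base counts: A=5, T=5, G=8, C=8 (length 26).
homopolymer run: longest run = 4 ✓
GC content: GC 16/26 = 61.5%, outside 34.3–57.4% ✗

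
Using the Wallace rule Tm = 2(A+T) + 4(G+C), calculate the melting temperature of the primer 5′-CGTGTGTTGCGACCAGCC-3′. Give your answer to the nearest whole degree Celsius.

60°C

Base counts: A=2, T=4, G=6, C=6 (length 18).
Tm = 2·(2+4) + 4·(6+6) = 2·6 + 4·12 = 12 + 48 = 60°C.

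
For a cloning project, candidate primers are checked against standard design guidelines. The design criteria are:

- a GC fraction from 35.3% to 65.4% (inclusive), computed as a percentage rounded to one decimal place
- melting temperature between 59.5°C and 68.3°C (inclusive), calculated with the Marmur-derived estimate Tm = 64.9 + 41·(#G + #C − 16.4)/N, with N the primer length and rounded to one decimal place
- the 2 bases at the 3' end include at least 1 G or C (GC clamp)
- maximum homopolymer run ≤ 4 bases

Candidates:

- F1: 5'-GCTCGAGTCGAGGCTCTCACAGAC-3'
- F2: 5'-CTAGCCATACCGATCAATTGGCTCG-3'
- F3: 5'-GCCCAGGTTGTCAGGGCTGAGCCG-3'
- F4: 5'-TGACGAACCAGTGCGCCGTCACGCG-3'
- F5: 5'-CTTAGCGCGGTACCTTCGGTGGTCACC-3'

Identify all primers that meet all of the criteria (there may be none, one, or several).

F1 and F5.

F1 (24 nt, A=5 T=4 G=7 C=8): GC 15/24 = 62.5% ✓; Tm = 64.9 + 41·(15 − 16.4)/24 = 62.5°C ✓; 3' end AC has 1 G/C ✓; longest run = 2 ✓ — passes.
F2 (25 nt, A=6 T=6 G=5 C=8): GC 13/25 = 52.0% ✓; Tm = 64.9 + 41·(13 − 16.4)/25 = 59.3°C, outside 59.5–68.3°C ✗; 3' end CG has 2 G/C ✓; longest run = 2 ✓ — fails.
F3 (24 nt, A=3 T=4 G=10 C=7): GC 17/24 = 70.8%, outside 35.3–65.4% ✗; Tm = 64.9 + 41·(17 − 16.4)/24 = 65.9°C ✓; 3' end CG has 2 G/C ✓; longest run = 3 ✓ — fails.
F4 (25 nt, A=5 T=3 G=8 C=9): GC 17/25 = 68.0%, outside 35.3–65.4% ✗; Tm = 64.9 + 41·(17 − 16.4)/25 = 65.9°C ✓; 3' end CG has 2 G/C ✓; longest run = 2 ✓ — fails.
F5 (27 nt, A=3 T=7 G=8 C=9): GC 17/27 = 63.0% ✓; Tm = 64.9 + 41·(17 − 16.4)/27 = 65.8°C ✓; 3' end CC has 2 G/C ✓; longest run = 2 ✓ — passes.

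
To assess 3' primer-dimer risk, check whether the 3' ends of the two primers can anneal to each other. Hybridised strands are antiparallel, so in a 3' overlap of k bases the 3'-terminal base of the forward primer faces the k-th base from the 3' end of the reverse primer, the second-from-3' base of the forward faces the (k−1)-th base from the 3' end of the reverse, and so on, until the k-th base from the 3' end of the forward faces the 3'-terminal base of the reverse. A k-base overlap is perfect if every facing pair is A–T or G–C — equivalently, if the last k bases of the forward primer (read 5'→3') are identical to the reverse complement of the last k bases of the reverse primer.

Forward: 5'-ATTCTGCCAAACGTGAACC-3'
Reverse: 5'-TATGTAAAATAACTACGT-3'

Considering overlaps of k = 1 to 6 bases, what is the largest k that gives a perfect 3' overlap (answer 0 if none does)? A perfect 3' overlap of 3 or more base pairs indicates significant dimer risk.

Longest perfect overlap: 0 complementary base pairs; below the dimer-risk threshold (threshold 3).

Last 6 bases (5'→3') — forward …TGAACC, reverse …CTACGT.
Reverse complement of the reverse primer's last 6 bases: ACGTAG; its first k bases are the reverse complement of the reverse primer's last k bases, so a perfect k-base overlap needs the forward primer's last k bases to equal them.
Comparing (forward last k vs required): k=1: C vs A ✗; k=2: CC vs AC ✗; k=3: ACC vs ACG ✗; k=4: AACC vs ACGT ✗; k=5: GAACC vs ACGTA ✗; k=6: TGAACC vs ACGTAG ✗.
No overlap length from 1 to 6 is perfect, so the longest perfect 3' overlap is 0.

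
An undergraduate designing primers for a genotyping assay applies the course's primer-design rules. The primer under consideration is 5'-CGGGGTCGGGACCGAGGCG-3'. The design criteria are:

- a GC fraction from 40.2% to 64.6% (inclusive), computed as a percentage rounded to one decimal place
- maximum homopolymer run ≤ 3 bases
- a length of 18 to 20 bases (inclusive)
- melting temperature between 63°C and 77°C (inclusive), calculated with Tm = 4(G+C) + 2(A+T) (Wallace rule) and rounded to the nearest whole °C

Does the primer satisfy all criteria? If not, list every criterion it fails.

Base counts: A=2, T=1, G=11, C=5 (length 19).
GC content: GC 16/19 = 84.2%, outside 40.2–64.6% ✗
homopolymer run: longest run = 4, exceeds 3 ✗
length: length 19 ✓
Tm: Tm = 2·3 + 4·16 = 70°C ✓

Fails: GC content, homopolymer run.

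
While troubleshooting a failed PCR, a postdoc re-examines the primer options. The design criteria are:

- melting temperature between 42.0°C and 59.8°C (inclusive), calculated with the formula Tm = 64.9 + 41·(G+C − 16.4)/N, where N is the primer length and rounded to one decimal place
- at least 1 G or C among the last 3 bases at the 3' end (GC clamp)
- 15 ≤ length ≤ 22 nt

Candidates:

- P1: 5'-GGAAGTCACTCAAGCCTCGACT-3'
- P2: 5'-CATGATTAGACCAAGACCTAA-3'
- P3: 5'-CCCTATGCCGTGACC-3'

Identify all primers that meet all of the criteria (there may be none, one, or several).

P1 and P3.

P1 (22 nt, A=6 T=4 G=5 C=7): Tm = 64.9 + 41·(12 − 16.4)/22 = 56.7°C ✓; 3' end ACT has 1 G/C ✓; length 22 ✓ — passes.
P2 (21 nt, A=9 T=4 G=3 C=5): Tm = 64.9 + 41·(8 − 16.4)/21 = 48.5°C ✓; 3' end TAA has 0 G/C, need ≥1 ✗; length 21 ✓ — fails.
P3 (15 nt, A=2 T=3 G=3 C=7): Tm = 64.9 + 41·(10 − 16.4)/15 = 47.4°C ✓; 3' end ACC has 2 G/C ✓; length 15 ✓ — passes.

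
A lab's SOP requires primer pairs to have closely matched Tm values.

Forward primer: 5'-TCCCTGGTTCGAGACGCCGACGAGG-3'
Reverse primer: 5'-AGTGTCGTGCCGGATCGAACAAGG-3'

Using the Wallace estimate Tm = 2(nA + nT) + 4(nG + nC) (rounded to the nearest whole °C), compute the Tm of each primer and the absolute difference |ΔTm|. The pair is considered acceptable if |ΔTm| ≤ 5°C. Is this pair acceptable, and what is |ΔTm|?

|ΔTm| = 8°C; the pair is not acceptable.

Forward: A=4 T=4 G=9 C=8 → Tm = 2·8 + 4·17 = 84°C.
Reverse: A=6 T=4 G=9 C=5 → Tm = 2·10 + 4·14 = 76°C.
|ΔTm| = |84 − 76| = 8°C, > 5°C.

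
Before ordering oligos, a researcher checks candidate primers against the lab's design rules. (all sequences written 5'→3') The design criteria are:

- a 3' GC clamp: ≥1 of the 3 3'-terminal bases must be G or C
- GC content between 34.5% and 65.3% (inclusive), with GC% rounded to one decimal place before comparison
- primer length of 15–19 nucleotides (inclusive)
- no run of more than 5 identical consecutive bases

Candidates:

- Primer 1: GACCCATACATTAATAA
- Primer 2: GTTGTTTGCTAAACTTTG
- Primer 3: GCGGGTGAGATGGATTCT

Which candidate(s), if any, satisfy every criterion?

Primer 3 only.

Primer 1 (17 nt, A=8 T=4 G=1 C=4): 3' end TAA has 0 G/C, need ≥1 ✗; GC 5/17 = 29.4%, outside 34.5–65.3% ✗; length 17 ✓; longest run = 3 ✓ — fails.
Primer 2 (18 nt, A=3 T=9 G=4 C=2): 3' end TTG has 1 G/C ✓; GC 6/18 = 33.3%, outside 34.5–65.3% ✗; length 18 ✓; longest run = 3 ✓ — fails.
Primer 3 (18 nt, A=3 T=5 G=8 C=2): 3' end TCT has 1 G/C ✓; GC 10/18 = 55.6% ✓; length 18 ✓; longest run = 3 ✓ — passes.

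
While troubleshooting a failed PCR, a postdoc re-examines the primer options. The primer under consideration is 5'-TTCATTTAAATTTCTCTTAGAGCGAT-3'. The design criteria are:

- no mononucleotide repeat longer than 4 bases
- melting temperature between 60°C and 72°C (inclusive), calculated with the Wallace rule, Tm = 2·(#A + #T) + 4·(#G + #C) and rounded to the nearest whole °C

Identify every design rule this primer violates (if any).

Meets all criteria.

Base counts: A=7, T=12, G=3, C=4 (length 26).
homopolymer run: longest run = 3 ✓
Tm: Tm = 2·19 + 4·7 = 66°C ✓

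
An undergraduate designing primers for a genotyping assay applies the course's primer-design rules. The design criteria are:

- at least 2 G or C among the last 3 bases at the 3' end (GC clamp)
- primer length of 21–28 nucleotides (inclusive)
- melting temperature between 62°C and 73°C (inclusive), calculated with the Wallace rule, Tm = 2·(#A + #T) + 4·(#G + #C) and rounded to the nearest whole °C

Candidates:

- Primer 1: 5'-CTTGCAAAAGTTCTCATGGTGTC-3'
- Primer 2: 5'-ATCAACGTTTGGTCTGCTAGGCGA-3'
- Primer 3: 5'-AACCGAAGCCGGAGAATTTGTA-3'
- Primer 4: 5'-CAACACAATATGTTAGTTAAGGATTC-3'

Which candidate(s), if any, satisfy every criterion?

Primer 1 and Primer 2.

Primer 1 (23 nt, A=5 T=8 G=5 C=5): 3' end GTC has 2 G/C ✓; length 23 ✓; Tm = 2·13 + 4·10 = 66°C ✓ — passes.
Primer 2 (24 nt, A=5 T=7 G=7 C=5): 3' end CGA has 2 G/C ✓; length 24 ✓; Tm = 2·12 + 4·12 = 72°C ✓ — passes.
Primer 3 (22 nt, A=8 T=4 G=6 C=4): 3' end GTA has 1 G/C, need ≥2 ✗; length 22 ✓; Tm = 2·12 + 4·10 = 64°C ✓ — fails.
Primer 4 (26 nt, A=10 T=8 G=4 C=4): 3' end TTC has 1 G/C, need ≥2 ✗; length 26 ✓; Tm = 2·18 + 4·8 = 68°C ✓ — fails.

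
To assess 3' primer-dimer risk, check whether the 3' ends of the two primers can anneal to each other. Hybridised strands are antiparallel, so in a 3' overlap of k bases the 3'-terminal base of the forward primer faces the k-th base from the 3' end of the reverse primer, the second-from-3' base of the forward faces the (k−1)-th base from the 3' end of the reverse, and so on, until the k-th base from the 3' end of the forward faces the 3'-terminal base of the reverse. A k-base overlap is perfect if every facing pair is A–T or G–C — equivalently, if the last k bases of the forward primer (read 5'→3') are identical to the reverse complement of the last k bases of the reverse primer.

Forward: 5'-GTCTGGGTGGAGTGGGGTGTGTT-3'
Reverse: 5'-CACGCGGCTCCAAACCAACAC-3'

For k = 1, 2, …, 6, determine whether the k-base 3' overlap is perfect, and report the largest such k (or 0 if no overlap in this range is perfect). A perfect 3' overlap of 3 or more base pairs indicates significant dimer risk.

Longest perfect overlap: 5 complementary base pairs; significant dimer risk (threshold 3).

Last 6 bases (5'→3') — forward …TGTGTT, reverse …CAACAC.
Reverse complement of the reverse primer's last 6 bases: GTGTTG; its first k bases are the reverse complement of the reverse primer's last k bases, so a perfect k-base overlap needs the forward primer's last k bases to equal them.
Comparing (forward last k vs required): k=1: T vs G ✗; k=2: TT vs GT ✗; k=3: GTT vs GTG ✗; k=4: TGTT vs GTGT ✗; k=5: GTGTT vs GTGTT ✓; k=6: TGTGTT vs GTGTTG ✗.
Only k = 5 is perfect, so the longest perfect 3' overlap is 5.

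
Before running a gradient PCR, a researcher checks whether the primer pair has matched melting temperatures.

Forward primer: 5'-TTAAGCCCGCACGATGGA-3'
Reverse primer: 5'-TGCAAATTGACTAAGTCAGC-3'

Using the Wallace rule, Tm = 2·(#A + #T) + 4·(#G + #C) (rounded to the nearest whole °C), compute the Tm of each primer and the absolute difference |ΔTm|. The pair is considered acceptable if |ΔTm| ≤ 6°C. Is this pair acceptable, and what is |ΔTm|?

Forward: A=5 T=3 G=5 C=5 → Tm = 2·8 + 4·10 = 56°C.
Reverse: A=7 T=5 G=4 C=4 → Tm = 2·12 + 4·8 = 56°C.
|ΔTm| = |56 − 56| = 0°C, ≤ 6°C.

|ΔTm| = 0°C; the pair is acceptable.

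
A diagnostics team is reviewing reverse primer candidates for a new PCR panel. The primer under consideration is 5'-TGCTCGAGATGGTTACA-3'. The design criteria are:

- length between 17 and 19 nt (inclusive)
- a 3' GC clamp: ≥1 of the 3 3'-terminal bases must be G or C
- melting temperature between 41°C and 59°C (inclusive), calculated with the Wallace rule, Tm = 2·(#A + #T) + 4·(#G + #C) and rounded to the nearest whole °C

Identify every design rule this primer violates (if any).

Base counts: A=4, T=5, G=5, C=3 (length 17).
length: length 17 ✓
GC clamp: 3' end ACA has 1 G/C ✓
Tm: Tm = 2·9 + 4·8 = 50°C ✓

Meets all criteria.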